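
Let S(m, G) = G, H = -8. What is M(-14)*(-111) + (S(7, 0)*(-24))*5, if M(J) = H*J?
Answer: -12432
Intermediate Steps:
M(J) = -8*J
M(-14)*(-111) + (S(7, 0)*(-24))*5 = -8*(-14)*(-111) + (0*(-24))*5 = 112*(-111) + 0*5 = -12432 + 0 = -12432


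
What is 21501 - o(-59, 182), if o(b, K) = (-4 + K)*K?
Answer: -10895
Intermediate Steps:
o(b, K) = K*(-4 + K)
21501 - o(-59, 182) = 21501 - 182*(-4 + 182) = 21501 - 182*178 = 21501 - 1*32396 = 21501 - 32396 = -10895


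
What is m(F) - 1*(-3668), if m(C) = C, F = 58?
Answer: 3726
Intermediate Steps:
m(F) - 1*(-3668) = 58 - 1*(-3668) = 58 + 3668 = 3726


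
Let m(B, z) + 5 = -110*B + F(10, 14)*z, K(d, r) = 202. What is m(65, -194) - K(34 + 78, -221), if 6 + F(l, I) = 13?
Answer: -8715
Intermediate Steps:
F(l, I) = 7 (F(l, I) = -6 + 13 = 7)
m(B, z) = -5 - 110*B + 7*z (m(B, z) = -5 + (-110*B + 7*z) = -5 - 110*B + 7*z)
m(65, -194) - K(34 + 78, -221) = (-5 - 110*65 + 7*(-194)) - 1*202 = (-5 - 7150 - 1358) - 202 = -8513 - 202 = -8715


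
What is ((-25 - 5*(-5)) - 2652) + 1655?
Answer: -997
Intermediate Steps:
((-25 - 5*(-5)) - 2652) + 1655 = ((-25 + 25) - 2652) + 1655 = (0 - 2652) + 1655 = -2652 + 1655 = -997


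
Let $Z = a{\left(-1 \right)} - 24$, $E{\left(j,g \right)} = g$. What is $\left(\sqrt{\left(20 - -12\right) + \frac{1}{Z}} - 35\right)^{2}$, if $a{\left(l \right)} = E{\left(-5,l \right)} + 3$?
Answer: $\frac{\left(770 - \sqrt{15466}\right)^{2}}{484} \approx 861.26$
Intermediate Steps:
$a{\left(l \right)} = 3 + l$ ($a{\left(l \right)} = l + 3 = 3 + l$)
$Z = -22$ ($Z = \left(3 - 1\right) - 24 = 2 - 24 = -22$)
$\left(\sqrt{\left(20 - -12\right) + \frac{1}{Z}} - 35\right)^{2} = \left(\sqrt{\left(20 - -12\right) + \frac{1}{-22}} - 35\right)^{2} = \left(\sqrt{\left(20 + 12\right) - \frac{1}{22}} - 35\right)^{2} = \left(\sqrt{32 - \frac{1}{22}} - 35\right)^{2} = \left(\sqrt{\frac{703}{22}} - 35\right)^{2} = \left(\frac{\sqrt{15466}}{22} - 35\right)^{2} = \left(-35 + \frac{\sqrt{15466}}{22}\right)^{2}$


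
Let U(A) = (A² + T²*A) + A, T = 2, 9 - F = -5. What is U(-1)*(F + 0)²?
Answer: -784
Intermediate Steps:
F = 14 (F = 9 - 1*(-5) = 9 + 5 = 14)
U(A) = A² + 5*A (U(A) = (A² + 2²*A) + A = (A² + 4*A) + A = A² + 5*A)
U(-1)*(F + 0)² = (-(5 - 1))*(14 + 0)² = -1*4*14² = -4*196 = -784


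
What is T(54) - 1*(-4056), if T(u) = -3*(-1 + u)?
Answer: 3897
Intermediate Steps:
T(u) = 3 - 3*u
T(54) - 1*(-4056) = (3 - 3*54) - 1*(-4056) = (3 - 162) + 4056 = -159 + 4056 = 3897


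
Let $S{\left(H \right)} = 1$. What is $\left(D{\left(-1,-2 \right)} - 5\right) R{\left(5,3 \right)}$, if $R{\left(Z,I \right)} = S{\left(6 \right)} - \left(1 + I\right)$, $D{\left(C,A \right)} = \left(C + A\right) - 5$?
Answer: $39$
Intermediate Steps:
$D{\left(C,A \right)} = -5 + A + C$ ($D{\left(C,A \right)} = \left(A + C\right) - 5 = -5 + A + C$)
$R{\left(Z,I \right)} = - I$ ($R{\left(Z,I \right)} = 1 - \left(1 + I\right) = - I$)
$\left(D{\left(-1,-2 \right)} - 5\right) R{\left(5,3 \right)} = \left(\left(-5 - 2 - 1\right) - 5\right) \left(\left(-1\right) 3\right) = \left(-8 - 5\right) \left(-3\right) = \left(-13\right) \left(-3\right) = 39$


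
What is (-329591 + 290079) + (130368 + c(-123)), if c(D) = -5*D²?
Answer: 15211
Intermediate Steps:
(-329591 + 290079) + (130368 + c(-123)) = (-329591 + 290079) + (130368 - 5*(-123)²) = -39512 + (130368 - 5*15129) = -39512 + (130368 - 75645) = -39512 + 54723 = 15211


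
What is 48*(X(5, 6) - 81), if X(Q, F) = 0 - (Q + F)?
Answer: -4416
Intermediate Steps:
X(Q, F) = -F - Q (X(Q, F) = 0 - (F + Q) = 0 + (-F - Q) = -F - Q)
48*(X(5, 6) - 81) = 48*((-1*6 - 1*5) - 81) = 48*((-6 - 5) - 81) = 48*(-11 - 81) = 48*(-92) = -4416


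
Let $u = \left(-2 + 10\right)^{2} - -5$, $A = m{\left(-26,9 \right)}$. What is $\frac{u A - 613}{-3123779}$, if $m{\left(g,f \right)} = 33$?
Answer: $- \frac{1664}{3123779} \approx -0.00053269$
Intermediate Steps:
$A = 33$
$u = 69$ ($u = 8^{2} + 5 = 64 + 5 = 69$)
$\frac{u A - 613}{-3123779} = \frac{69 \cdot 33 - 613}{-3123779} = \left(2277 - 613\right) \left(- \frac{1}{3123779}\right) = 1664 \left(- \frac{1}{3123779}\right) = - \frac{1664}{3123779}$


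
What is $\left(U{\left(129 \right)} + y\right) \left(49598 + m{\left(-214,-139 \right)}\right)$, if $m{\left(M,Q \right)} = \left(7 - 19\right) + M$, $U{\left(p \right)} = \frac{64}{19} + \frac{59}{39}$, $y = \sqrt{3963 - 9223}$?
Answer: $\frac{178578524}{741} + 98744 i \sqrt{1315} \approx 2.41 \cdot 10^{5} + 3.5807 \cdot 10^{6} i$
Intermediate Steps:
$y = 2 i \sqrt{1315}$ ($y = \sqrt{-5260} = 2 i \sqrt{1315} \approx 72.526 i$)
$U{\left(p \right)} = \frac{3617}{741}$ ($U{\left(p \right)} = 64 \cdot \frac{1}{19} + 59 \cdot \frac{1}{39} = \frac{64}{19} + \frac{59}{39} = \frac{3617}{741}$)
$m{\left(M,Q \right)} = -12 + M$
$\left(U{\left(129 \right)} + y\right) \left(49598 + m{\left(-214,-139 \right)}\right) = \left(\frac{3617}{741} + 2 i \sqrt{1315}\right) \left(49598 - 226\right) = \left(\frac{3617}{741} + 2 i \sqrt{1315}\right) 49372 = \frac{178578524}{741} + 98744 i \sqrt{1315}$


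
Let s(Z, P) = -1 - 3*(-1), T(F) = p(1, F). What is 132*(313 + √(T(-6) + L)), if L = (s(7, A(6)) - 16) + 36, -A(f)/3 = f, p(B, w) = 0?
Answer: 41316 + 132*√22 ≈ 41935.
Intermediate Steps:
A(f) = -3*f
T(F) = 0
s(Z, P) = 2 (s(Z, P) = -1 + 3 = 2)
L = 22 (L = (2 - 16) + 36 = -14 + 36 = 22)
132*(313 + √(T(-6) + L)) = 132*(313 + √(0 + 22)) = 132*(313 + √22) = 41316 + 132*√22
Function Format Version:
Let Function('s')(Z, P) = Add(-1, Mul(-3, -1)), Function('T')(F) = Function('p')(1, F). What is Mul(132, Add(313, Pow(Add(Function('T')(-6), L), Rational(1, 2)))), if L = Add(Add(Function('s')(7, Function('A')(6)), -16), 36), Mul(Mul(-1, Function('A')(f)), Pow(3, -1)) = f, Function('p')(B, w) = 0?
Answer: Add(41316, Mul(132, Pow(22, Rational(1, 2)))) ≈ 41935.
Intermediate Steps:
Function('A')(f) = Mul(-3, f)
Function('T')(F) = 0
Function('s')(Z, P) = 2 (Function('s')(Z, P) = Add(-1, 3) = 2)
L = 22 (L = Add(Add(2, -16), 36) = Add(-14, 36) = 22)
Mul(132, Add(313, Pow(Add(Function('T')(-6), L), Rational(1, 2)))) = Mul(132, Add(313, Pow(Add(0, 22), Rational(1, 2)))) = Mul(132, Add(313, Pow(22, Rational(1, 2)))) = Add(41316, Mul(132, Pow(22, Rational(1, 2))))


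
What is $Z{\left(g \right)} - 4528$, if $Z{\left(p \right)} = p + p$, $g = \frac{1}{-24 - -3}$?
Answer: $- \frac{95090}{21} \approx -4528.1$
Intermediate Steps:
$g = - \frac{1}{21}$ ($g = \frac{1}{-24 + 3} = \frac{1}{-21} = - \frac{1}{21} \approx -0.047619$)
$Z{\left(p \right)} = 2 p$
$Z{\left(g \right)} - 4528 = 2 \left(- \frac{1}{21}\right) - 4528 = - \frac{2}{21} - 4528 = - \frac{95090}{21}$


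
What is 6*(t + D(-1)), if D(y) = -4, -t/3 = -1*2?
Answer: 12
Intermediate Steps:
t = 6 (t = -(-3)*2 = -3*(-2) = 6)
6*(t + D(-1)) = 6*(6 - 4) = 6*2 = 12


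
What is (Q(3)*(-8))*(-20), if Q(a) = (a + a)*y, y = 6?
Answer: 5760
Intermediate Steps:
Q(a) = 12*a (Q(a) = (a + a)*6 = (2*a)*6 = 12*a)
(Q(3)*(-8))*(-20) = ((12*3)*(-8))*(-20) = (36*(-8))*(-20) = -288*(-20) = 5760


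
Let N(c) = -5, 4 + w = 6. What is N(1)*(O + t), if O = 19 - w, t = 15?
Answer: -160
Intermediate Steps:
w = 2 (w = -4 + 6 = 2)
O = 17 (O = 19 - 1*2 = 19 - 2 = 17)
N(1)*(O + t) = -5*(17 + 15) = -5*32 = -160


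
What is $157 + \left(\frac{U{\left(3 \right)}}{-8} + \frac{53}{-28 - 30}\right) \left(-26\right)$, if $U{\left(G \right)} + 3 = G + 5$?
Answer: $\frac{22853}{116} \approx 197.01$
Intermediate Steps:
$U{\left(G \right)} = 2 + G$ ($U{\left(G \right)} = -3 + \left(G + 5\right) = -3 + \left(5 + G\right) = 2 + G$)
$157 + \left(\frac{U{\left(3 \right)}}{-8} + \frac{53}{-28 - 30}\right) \left(-26\right) = 157 + \left(\frac{2 + 3}{-8} + \frac{53}{-28 - 30}\right) \left(-26\right) = 157 + \left(5 \left(- \frac{1}{8}\right) + \frac{53}{-28 - 30}\right) \left(-26\right) = 157 + \left(- \frac{5}{8} + \frac{53}{-58}\right) \left(-26\right) = 157 + \left(- \frac{5}{8} + 53 \left(- \frac{1}{58}\right)\right) \left(-26\right) = 157 + \left(- \frac{5}{8} - \frac{53}{58}\right) \left(-26\right) = 157 - - \frac{4641}{116} = 157 + \frac{4641}{116} = \frac{22853}{116}$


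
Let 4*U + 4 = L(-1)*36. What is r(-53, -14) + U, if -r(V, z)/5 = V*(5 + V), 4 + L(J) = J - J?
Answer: -12757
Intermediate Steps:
L(J) = -4 (L(J) = -4 + (J - J) = -4 + 0 = -4)
r(V, z) = -5*V*(5 + V)
U = -37 (U = -1 + (-4*36)/4 = -1 + (¼)*(-144) = -1 - 36 = -37)
r(-53, -14) + U = -5*(-53)*(5 - 53) - 37 = -5*(-53)*(-48) - 37 = -12720 - 37 = -12757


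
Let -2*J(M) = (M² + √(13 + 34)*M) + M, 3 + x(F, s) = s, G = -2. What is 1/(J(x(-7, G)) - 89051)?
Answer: -356244/31727445709 - 10*√47/31727445709 ≈ -1.1230e-5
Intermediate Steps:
x(F, s) = -3 + s
J(M) = -M/2 - M²/2 - M*√47/2 (J(M) = -((M² + √(13 + 34)*M) + M)/2 = -((M² + √47*M) + M)/2 = -((M² + M*√47) + M)/2 = -(M + M² + M*√47)/2 = -M/2 - M²/2 - M*√47/2)
1/(J(x(-7, G)) - 89051) = 1/(-(-3 - 2)*(1 + (-3 - 2) + √47)/2 - 89051) = 1/(-½*(-5)*(1 - 5 + √47) - 89051) = 1/(-½*(-5)*(-4 + √47) - 89051) = 1/((-10 + 5*√47/2) - 89051) = 1/(-89061 + 5*√47/2)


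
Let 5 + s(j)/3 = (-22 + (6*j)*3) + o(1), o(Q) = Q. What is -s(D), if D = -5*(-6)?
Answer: -1542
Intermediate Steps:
D = 30
s(j) = -78 + 54*j (s(j) = -15 + 3*((-22 + (6*j)*3) + 1) = -15 + 3*((-22 + 18*j) + 1) = -15 + 3*(-21 + 18*j) = -15 + (-63 + 54*j) = -78 + 54*j)
-s(D) = -(-78 + 54*30) = -(-78 + 1620) = -1*1542 = -1542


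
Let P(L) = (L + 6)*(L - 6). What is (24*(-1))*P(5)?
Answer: 264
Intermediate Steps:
P(L) = (-6 + L)*(6 + L) (P(L) = (6 + L)*(-6 + L) = (-6 + L)*(6 + L))
(24*(-1))*P(5) = (24*(-1))*(-36 + 5²) = -24*(-36 + 25) = -24*(-11) = 264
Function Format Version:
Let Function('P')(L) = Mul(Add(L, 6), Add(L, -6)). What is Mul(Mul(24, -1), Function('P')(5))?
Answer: 264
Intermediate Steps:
Function('P')(L) = Mul(Add(-6, L), Add(6, L)) (Function('P')(L) = Mul(Add(6, L), Add(-6, L)) = Mul(Add(-6, L), Add(6, L)))
Mul(Mul(24, -1), Function('P')(5)) = Mul(Mul(24, -1), Add(-36, Pow(5, 2))) = Mul(-24, Add(-36, 25)) = Mul(-24, -11) = 264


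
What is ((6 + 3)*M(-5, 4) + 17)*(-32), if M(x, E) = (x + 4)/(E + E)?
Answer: -508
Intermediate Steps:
M(x, E) = (4 + x)/(2*E) (M(x, E) = (4 + x)/((2*E)) = (4 + x)*(1/(2*E)) = (4 + x)/(2*E))
((6 + 3)*M(-5, 4) + 17)*(-32) = ((6 + 3)*((½)*(4 - 5)/4) + 17)*(-32) = (9*((½)*(¼)*(-1)) + 17)*(-32) = (9*(-⅛) + 17)*(-32) = (-9/8 + 17)*(-32) = (127/8)*(-32) = -508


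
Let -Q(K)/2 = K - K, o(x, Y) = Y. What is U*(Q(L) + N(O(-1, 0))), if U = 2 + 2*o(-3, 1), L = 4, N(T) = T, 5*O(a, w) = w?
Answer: 0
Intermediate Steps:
O(a, w) = w/5
Q(K) = 0 (Q(K) = -2*(K - K) = -2*0 = 0)
U = 4 (U = 2 + 2*1 = 2 + 2 = 4)
U*(Q(L) + N(O(-1, 0))) = 4*(0 + (⅕)*0) = 4*(0 + 0) = 4*0 = 0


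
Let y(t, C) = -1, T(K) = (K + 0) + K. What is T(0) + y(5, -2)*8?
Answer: -8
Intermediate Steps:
T(K) = 2*K (T(K) = K + K = 2*K)
T(0) + y(5, -2)*8 = 2*0 - 1*8 = 0 - 8 = -8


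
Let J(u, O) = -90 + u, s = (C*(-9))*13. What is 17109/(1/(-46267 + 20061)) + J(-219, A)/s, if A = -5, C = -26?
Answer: -454635472459/1014 ≈ -4.4836e+8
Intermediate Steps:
s = 3042 (s = -26*(-9)*13 = 234*13 = 3042)
17109/(1/(-46267 + 20061)) + J(-219, A)/s = 17109/(1/(-46267 + 20061)) + (-90 - 219)/3042 = 17109/(1/(-26206)) - 309*1/3042 = 17109/(-1/26206) - 103/1014 = 17109*(-26206) - 103/1014 = -448358454 - 103/1014 = -454635472459/1014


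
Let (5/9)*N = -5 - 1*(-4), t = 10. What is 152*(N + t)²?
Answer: 255512/25 ≈ 10220.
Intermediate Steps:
N = -9/5 (N = 9*(-5 - 1*(-4))/5 = 9*(-5 + 4)/5 = (9/5)*(-1) = -9/5 ≈ -1.8000)
152*(N + t)² = 152*(-9/5 + 10)² = 152*(41/5)² = 152*(1681/25) = 255512/25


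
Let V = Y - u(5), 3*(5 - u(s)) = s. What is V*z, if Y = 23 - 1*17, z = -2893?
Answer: -23144/3 ≈ -7714.7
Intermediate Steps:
u(s) = 5 - s/3
Y = 6 (Y = 23 - 17 = 6)
V = 8/3 (V = 6 - (5 - ⅓*5) = 6 - (5 - 5/3) = 6 - 1*10/3 = 6 - 10/3 = 8/3 ≈ 2.6667)
V*z = (8/3)*(-2893) = -23144/3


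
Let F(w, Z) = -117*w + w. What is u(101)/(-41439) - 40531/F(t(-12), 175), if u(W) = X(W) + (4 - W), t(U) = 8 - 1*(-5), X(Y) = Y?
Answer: 1679558077/62490012 ≈ 26.877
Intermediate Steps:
t(U) = 13 (t(U) = 8 + 5 = 13)
F(w, Z) = -116*w
u(W) = 4 (u(W) = W + (4 - W) = 4)
u(101)/(-41439) - 40531/F(t(-12), 175) = 4/(-41439) - 40531/((-116*13)) = 4*(-1/41439) - 40531/(-1508) = -4/41439 - 40531*(-1/1508) = -4/41439 + 40531/1508 = 1679558077/62490012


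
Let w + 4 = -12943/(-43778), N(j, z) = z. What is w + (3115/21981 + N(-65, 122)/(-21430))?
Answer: -5256084910769/1472982199410 ≈ -3.5683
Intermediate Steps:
w = -23167/6254 (w = -4 - 12943/(-43778) = -4 - 12943*(-1/43778) = -4 + 1849/6254 = -23167/6254 ≈ -3.7043)
w + (3115/21981 + N(-65, 122)/(-21430)) = -23167/6254 + (3115/21981 + 122/(-21430)) = -23167/6254 + (3115*(1/21981) + 122*(-1/21430)) = -23167/6254 + (3115/21981 - 61/10715) = -23167/6254 + 32036384/235526415 = -5256084910769/1472982199410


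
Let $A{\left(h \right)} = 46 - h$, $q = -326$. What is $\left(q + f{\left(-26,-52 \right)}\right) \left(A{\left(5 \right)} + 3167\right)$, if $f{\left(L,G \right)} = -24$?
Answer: $-1122800$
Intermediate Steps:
$\left(q + f{\left(-26,-52 \right)}\right) \left(A{\left(5 \right)} + 3167\right) = \left(-326 - 24\right) \left(\left(46 - 5\right) + 3167\right) = - 350 \left(\left(46 - 5\right) + 3167\right) = - 350 \left(41 + 3167\right) = \left(-350\right) 3208 = -1122800$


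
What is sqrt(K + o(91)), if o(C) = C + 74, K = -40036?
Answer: I*sqrt(39871) ≈ 199.68*I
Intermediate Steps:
o(C) = 74 + C
sqrt(K + o(91)) = sqrt(-40036 + (74 + 91)) = sqrt(-40036 + 165) = sqrt(-39871) = I*sqrt(39871)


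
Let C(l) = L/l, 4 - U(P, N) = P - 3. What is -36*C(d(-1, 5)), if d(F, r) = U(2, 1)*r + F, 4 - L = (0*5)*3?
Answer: -6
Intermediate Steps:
U(P, N) = 7 - P (U(P, N) = 4 - (P - 3) = 4 - (-3 + P) = 4 + (3 - P) = 7 - P)
L = 4 (L = 4 - 0*5*3 = 4 - 0*3 = 4 - 1*0 = 4 + 0 = 4)
d(F, r) = F + 5*r (d(F, r) = (7 - 1*2)*r + F = (7 - 2)*r + F = 5*r + F = F + 5*r)
C(l) = 4/l
-36*C(d(-1, 5)) = -144/(-1 + 5*5) = -144/(-1 + 25) = -144/24 = -36*⅙ = -6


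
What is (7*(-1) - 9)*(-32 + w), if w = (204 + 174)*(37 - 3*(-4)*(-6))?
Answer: 212192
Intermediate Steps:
w = -13230 (w = 378*(37 + 12*(-6)) = 378*(37 - 72) = 378*(-35) = -13230)
(7*(-1) - 9)*(-32 + w) = (7*(-1) - 9)*(-32 - 13230) = (-7 - 9)*(-13262) = -16*(-13262) = 212192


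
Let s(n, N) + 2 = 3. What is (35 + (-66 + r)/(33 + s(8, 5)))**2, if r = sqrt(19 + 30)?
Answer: 1279161/1156 ≈ 1106.5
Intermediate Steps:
s(n, N) = 1 (s(n, N) = -2 + 3 = 1)
r = 7 (r = sqrt(49) = 7)
(35 + (-66 + r)/(33 + s(8, 5)))**2 = (35 + (-66 + 7)/(33 + 1))**2 = (35 - 59/34)**2 = (1131/34)**2 = 1279161/1156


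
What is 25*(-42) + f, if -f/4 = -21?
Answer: -966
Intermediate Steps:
f = 84 (f = -4*(-21) = 84)
25*(-42) + f = 25*(-42) + 84 = -1050 + 84 = -966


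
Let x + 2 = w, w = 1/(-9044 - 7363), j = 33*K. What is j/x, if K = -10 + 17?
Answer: -3790017/32815 ≈ -115.50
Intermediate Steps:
K = 7
j = 231 (j = 33*7 = 231)
w = -1/16407 (w = 1/(-16407) = -1/16407 ≈ -6.0950e-5)
x = -32815/16407 (x = -2 - 1/16407 = -32815/16407 ≈ -2.0001)
j/x = 231/(-32815/16407) = 231*(-16407/32815) = -3790017/32815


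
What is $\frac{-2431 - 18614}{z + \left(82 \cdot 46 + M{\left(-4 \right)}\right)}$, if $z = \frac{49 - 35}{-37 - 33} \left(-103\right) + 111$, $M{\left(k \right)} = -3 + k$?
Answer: $- \frac{105225}{19483} \approx -5.4009$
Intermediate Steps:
$z = \frac{658}{5}$ ($z = \frac{14}{-70} \left(-103\right) + 111 = 14 \left(- \frac{1}{70}\right) \left(-103\right) + 111 = \left(- \frac{1}{5}\right) \left(-103\right) + 111 = \frac{103}{5} + 111 = \frac{658}{5} \approx 131.6$)
$\frac{-2431 - 18614}{z + \left(82 \cdot 46 + M{\left(-4 \right)}\right)} = \frac{-2431 - 18614}{\frac{658}{5} + \left(82 \cdot 46 - 7\right)} = - \frac{21045}{\frac{658}{5} + \left(3772 - 7\right)} = - \frac{21045}{\frac{658}{5} + 3765} = - \frac{21045}{\frac{19483}{5}} = \left(-21045\right) \frac{5}{19483} = - \frac{105225}{19483}$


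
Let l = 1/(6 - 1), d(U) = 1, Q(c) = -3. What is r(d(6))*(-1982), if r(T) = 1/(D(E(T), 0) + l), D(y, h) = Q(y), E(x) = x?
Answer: 4955/7 ≈ 707.86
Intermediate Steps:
D(y, h) = -3
l = 1/5 ≈ 0.20000
r(T) = -5/14 (r(T) = 1/(-3 + 1/5) = 1/(-14/5) = -5/14)
r(d(6))*(-1982) = -5/14*(-1982) = 4955/7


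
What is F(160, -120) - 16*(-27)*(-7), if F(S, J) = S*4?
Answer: -2384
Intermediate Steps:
F(S, J) = 4*S
F(160, -120) - 16*(-27)*(-7) = 4*160 - 16*(-27)*(-7) = 640 - (-432)*(-7) = 640 - 1*3024 = 640 - 3024 = -2384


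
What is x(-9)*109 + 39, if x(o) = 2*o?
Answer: -1923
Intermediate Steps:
x(-9)*109 + 39 = (2*(-9))*109 + 39 = -18*109 + 39 = -1962 + 39 = -1923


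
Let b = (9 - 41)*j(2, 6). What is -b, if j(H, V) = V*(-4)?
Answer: -768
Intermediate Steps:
j(H, V) = -4*V
b = 768 (b = (9 - 41)*(-4*6) = -32*(-24) = 768)
-b = -1*768 = -768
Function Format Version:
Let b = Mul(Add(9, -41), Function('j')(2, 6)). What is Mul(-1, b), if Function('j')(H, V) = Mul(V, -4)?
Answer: -768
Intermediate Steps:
Function('j')(H, V) = Mul(-4, V)
b = 768 (b = Mul(Add(9, -41), Mul(-4, 6)) = Mul(-32, -24) = 768)
Mul(-1, b) = Mul(-1, 768) = -768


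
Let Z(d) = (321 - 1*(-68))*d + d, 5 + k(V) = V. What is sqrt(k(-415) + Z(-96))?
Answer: 2*I*sqrt(9465) ≈ 194.58*I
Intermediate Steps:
k(V) = -5 + V
Z(d) = 390*d (Z(d) = (321 + 68)*d + d = 389*d + d = 390*d)
sqrt(k(-415) + Z(-96)) = sqrt((-5 - 415) + 390*(-96)) = sqrt(-420 - 37440) = sqrt(-37860) = 2*I*sqrt(9465)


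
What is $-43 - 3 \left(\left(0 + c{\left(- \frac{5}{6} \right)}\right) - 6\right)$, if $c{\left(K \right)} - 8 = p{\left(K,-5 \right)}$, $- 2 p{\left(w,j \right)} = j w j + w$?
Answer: $- \frac{163}{2} \approx -81.5$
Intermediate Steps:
$p{\left(w,j \right)} = - \frac{w}{2} - \frac{w j^{2}}{2}$ ($p{\left(w,j \right)} = - \frac{j w j + w}{2} = - \frac{w j^{2} + w}{2} = - \frac{w + w j^{2}}{2} = - \frac{w}{2} - \frac{w j^{2}}{2}$)
$c{\left(K \right)} = 8 - 13 K$ ($c{\left(K \right)} = 8 - \frac{K \left(1 + \left(-5\right)^{2}\right)}{2} = 8 - \frac{K \left(1 + 25\right)}{2} = 8 - \frac{1}{2} K 26 = 8 - 13 K$)
$-43 - 3 \left(\left(0 + c{\left(- \frac{5}{6} \right)}\right) - 6\right) = -43 - 3 \left(\left(0 - \left(-8 + 13 \left(- \frac{5}{6}\right)\right)\right) - 6\right) = -43 - 3 \left(\left(0 - \left(-8 + 13 \left(\left(-5\right) \frac{1}{6}\right)\right)\right) - 6\right) = -43 - 3 \left(\left(0 + \left(8 - - \frac{65}{6}\right)\right) - 6\right) = -43 - 3 \left(\left(0 + \left(8 + \frac{65}{6}\right)\right) - 6\right) = -43 - 3 \left(\left(0 + \frac{113}{6}\right) - 6\right) = -43 - 3 \left(\frac{113}{6} - 6\right) = -43 - \frac{77}{2} = - \frac{163}{2}$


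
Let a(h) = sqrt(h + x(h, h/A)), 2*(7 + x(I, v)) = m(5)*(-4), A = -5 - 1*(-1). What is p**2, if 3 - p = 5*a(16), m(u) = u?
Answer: (3 - 5*I)**2 ≈ -16.0 - 30.0*I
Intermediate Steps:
A = -4 (A = -5 + 1 = -4)
x(I, v) = -17 (x(I, v) = -7 + (5*(-4))/2 = -7 + (1/2)*(-20) = -7 - 10 = -17)
a(h) = sqrt(-17 + h) (a(h) = sqrt(h - 17) = sqrt(-17 + h))
p = 3 - 5*I (p = 3 - 5*sqrt(-17 + 16) = 3 - 5*sqrt(-1) = 3 - 5*I ≈ 3.0 - 5.0*I)
p**2 = (3 - 5*I)**2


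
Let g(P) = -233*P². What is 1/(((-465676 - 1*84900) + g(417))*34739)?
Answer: -1/1426616542907 ≈ -7.0096e-13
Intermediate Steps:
1/(((-465676 - 1*84900) + g(417))*34739) = 1/((-465676 - 1*84900) - 233*417²*34739) = (1/34739)/((-465676 - 84900) - 233*173889) = (1/34739)/(-550576 - 40516137) = (1/34739)/(-41066713) = -1/41066713*1/34739 = -1/1426616542907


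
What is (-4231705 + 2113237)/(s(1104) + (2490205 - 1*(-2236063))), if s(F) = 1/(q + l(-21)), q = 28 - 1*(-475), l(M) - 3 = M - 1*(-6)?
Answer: -1040167788/2320597589 ≈ -0.44823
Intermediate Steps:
l(M) = 9 + M (l(M) = 3 + (M - 1*(-6)) = 3 + (M + 6) = 3 + (6 + M) = 9 + M)
q = 503 (q = 28 + 475 = 503)
s(F) = 1/491 (s(F) = 1/(503 + (9 - 21)) = 1/(503 - 12) = 1/491)
(-4231705 + 2113237)/(s(1104) + (2490205 - 1*(-2236063))) = (-4231705 + 2113237)/(1/491 + (2490205 - 1*(-2236063))) = -2118468/(1/491 + (2490205 + 2236063)) = -2118468/(1/491 + 4726268) = -2118468/2320597589/491 = -2118468*491/2320597589 = -1040167788/2320597589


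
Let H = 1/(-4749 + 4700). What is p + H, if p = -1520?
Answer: -74481/49 ≈ -1520.0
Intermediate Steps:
H = -1/49 (H = 1/(-49) = -1/49 ≈ -0.020408)
p + H = -1520 - 1/49 = -74481/49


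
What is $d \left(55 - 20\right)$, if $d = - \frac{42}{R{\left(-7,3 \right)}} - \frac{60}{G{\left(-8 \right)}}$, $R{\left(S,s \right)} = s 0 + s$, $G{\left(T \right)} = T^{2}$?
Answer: $- \frac{8365}{16} \approx -522.81$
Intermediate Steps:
$R{\left(S,s \right)} = s$ ($R{\left(S,s \right)} = 0 + s = s$)
$d = - \frac{239}{16}$ ($d = - \frac{42}{3} - \frac{60}{\left(-8\right)^{2}} = \left(-42\right) \frac{1}{3} - \frac{60}{64} = -14 - \frac{15}{16} = - \frac{239}{16} \approx -14.938$)
$d \left(55 - 20\right) = - \frac{239 \left(55 - 20\right)}{16} = \left(- \frac{239}{16}\right) 35 = - \frac{8365}{16}$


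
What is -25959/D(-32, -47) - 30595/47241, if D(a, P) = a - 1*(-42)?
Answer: -42297761/16290 ≈ -2596.5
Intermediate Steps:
D(a, P) = 42 + a (D(a, P) = a + 42 = 42 + a)
-25959/D(-32, -47) - 30595/47241 = -25959/(42 - 32) - 30595/47241 = -25959/10 - 30595*1/47241 = -25959*⅒ - 1055/1629 = -25959/10 - 1055/1629 = -42297761/16290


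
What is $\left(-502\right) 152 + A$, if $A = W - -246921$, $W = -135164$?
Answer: $35453$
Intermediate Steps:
$A = 111757$ ($A = -135164 - -246921 = -135164 + 246921 = 111757$)
$\left(-502\right) 152 + A = \left(-502\right) 152 + 111757 = -76304 + 111757 = 35453$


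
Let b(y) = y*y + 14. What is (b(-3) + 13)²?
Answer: 1296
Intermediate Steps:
b(y) = 14 + y² (b(y) = y² + 14 = 14 + y²)
(b(-3) + 13)² = ((14 + (-3)²) + 13)² = ((14 + 9) + 13)² = (23 + 13)² = 36² = 1296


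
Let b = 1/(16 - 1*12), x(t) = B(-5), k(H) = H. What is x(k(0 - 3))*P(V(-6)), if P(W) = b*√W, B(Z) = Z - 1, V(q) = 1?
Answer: -3/2 ≈ -1.5000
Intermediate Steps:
B(Z) = -1 + Z
x(t) = -6 (x(t) = -1 - 5 = -6)
b = ¼ (b = 1/(16 - 12) = 1/4 = ¼ ≈ 0.25000)
P(W) = √W/4
x(k(0 - 3))*P(V(-6)) = -3*√1/2 = -3/2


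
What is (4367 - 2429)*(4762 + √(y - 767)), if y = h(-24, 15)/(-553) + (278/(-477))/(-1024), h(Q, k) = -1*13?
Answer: 9228756 + 323*I*√6071922202673810/468944 ≈ 9.2288e+6 + 53672.0*I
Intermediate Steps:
h(Q, k) = -13
y = 3251779/135055872 (y = -13/(-553) + (278/(-477))/(-1024) = -13*(-1/553) + (278*(-1/477))*(-1/1024) = 13/553 - 278/477*(-1/1024) = 13/553 + 139/244224 = 3251779/135055872 ≈ 0.024077)
(4367 - 2429)*(4762 + √(y - 767)) = (4367 - 2429)*(4762 + √(3251779/135055872 - 767)) = 1938*(4762 + √(-103584602045/135055872)) = 1938*(4762 + I*√6071922202673810/2813664) = 9228756 + 323*I*√6071922202673810/468944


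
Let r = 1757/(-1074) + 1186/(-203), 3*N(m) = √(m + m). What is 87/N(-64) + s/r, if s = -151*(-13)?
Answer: -427977186/1630435 - 261*I*√2/16 ≈ -262.49 - 23.069*I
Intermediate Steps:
N(m) = √2*√m/3 (N(m) = √(m + m)/3 = √(2*m)/3 = (√2*√m)/3 = √2*√m/3)
s = 1963
r = -1630435/218022 (r = 1757*(-1/1074) + 1186*(-1/203) = -1757/1074 - 1186/203 = -1630435/218022 ≈ -7.4783)
87/N(-64) + s/r = 87/((√2*√(-64)/3)) + 1963/(-1630435/218022) = 87/((√2*(8*I)/3)) + 1963*(-218022/1630435) = 87/((8*I*√2/3)) - 427977186/1630435 = 87*(-3*I*√2/16) - 427977186/1630435 = -261*I*√2/16 - 427977186/1630435 = -427977186/1630435 - 261*I*√2/16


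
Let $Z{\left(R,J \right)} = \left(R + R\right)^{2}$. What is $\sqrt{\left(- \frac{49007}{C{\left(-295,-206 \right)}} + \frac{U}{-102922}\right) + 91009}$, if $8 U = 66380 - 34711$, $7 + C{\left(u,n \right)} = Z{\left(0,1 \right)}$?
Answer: $\frac{\sqrt{4152853816732951}}{205844} \approx 313.07$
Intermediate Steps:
$Z{\left(R,J \right)} = 4 R^{2}$ ($Z{\left(R,J \right)} = \left(2 R\right)^{2} = 4 R^{2}$)
$C{\left(u,n \right)} = -7$ ($C{\left(u,n \right)} = -7 + 4 \cdot 0^{2} = -7 + 4 \cdot 0 = -7 + 0 = -7$)
$U = \frac{31669}{8}$ ($U = \frac{66380 - 34711}{8} = \frac{1}{8} \cdot 31669 = \frac{31669}{8} \approx 3958.6$)
$\sqrt{\left(- \frac{49007}{C{\left(-295,-206 \right)}} + \frac{U}{-102922}\right) + 91009} = \sqrt{\left(- \frac{49007}{-7} + \frac{31669}{8 \left(-102922\right)}\right) + 91009} = \sqrt{\left(\left(-49007\right) \left(- \frac{1}{7}\right) + \frac{31669}{8} \left(- \frac{1}{102922}\right)\right) + 91009} = \sqrt{\left(7001 - \frac{31669}{823376}\right) + 91009} = \sqrt{\frac{5764423707}{823376} + 91009} = \sqrt{\frac{80699050091}{823376}} = \frac{\sqrt{4152853816732951}}{205844}$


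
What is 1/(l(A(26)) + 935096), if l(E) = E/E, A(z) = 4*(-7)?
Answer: 1/935097 ≈ 1.0694e-6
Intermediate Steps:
A(z) = -28
l(E) = 1
1/(l(A(26)) + 935096) = 1/(1 + 935096) = 1/935097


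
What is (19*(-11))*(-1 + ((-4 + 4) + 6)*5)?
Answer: -6061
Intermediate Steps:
(19*(-11))*(-1 + ((-4 + 4) + 6)*5) = -209*(-1 + (0 + 6)*5) = -209*(-1 + 6*5) = -209*(-1 + 30) = -209*29 = -6061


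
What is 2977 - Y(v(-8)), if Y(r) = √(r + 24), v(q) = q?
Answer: 2973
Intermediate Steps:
Y(r) = √(24 + r)
2977 - Y(v(-8)) = 2977 - √(24 - 8) = 2977 - √16 = 2977 - 1*4 = 2977 - 4 = 2973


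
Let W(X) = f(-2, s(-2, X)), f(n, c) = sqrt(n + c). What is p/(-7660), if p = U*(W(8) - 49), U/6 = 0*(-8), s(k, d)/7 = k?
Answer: 0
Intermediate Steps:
s(k, d) = 7*k
U = 0 (U = 6*(0*(-8)) = 6*0 = 0)
f(n, c) = sqrt(c + n)
W(X) = 4*I (W(X) = sqrt(7*(-2) - 2) = sqrt(-14 - 2) = sqrt(-16) = 4*I)
p = 0 (p = 0*(4*I - 49) = 0*(-49 + 4*I) = 0)
p/(-7660) = 0/(-7660) = 0*(-1/7660) = 0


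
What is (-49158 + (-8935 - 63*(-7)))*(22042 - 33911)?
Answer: 684271588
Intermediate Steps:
(-49158 + (-8935 - 63*(-7)))*(22042 - 33911) = (-49158 + (-8935 - 1*(-441)))*(-11869) = (-49158 + (-8935 + 441))*(-11869) = (-49158 - 8494)*(-11869) = -57652*(-11869) = 684271588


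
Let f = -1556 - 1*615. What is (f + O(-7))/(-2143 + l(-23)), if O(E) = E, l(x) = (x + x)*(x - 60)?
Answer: -2178/1675 ≈ -1.3003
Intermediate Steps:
l(x) = 2*x*(-60 + x) (l(x) = (2*x)*(-60 + x) = 2*x*(-60 + x))
f = -2171 (f = -1556 - 615 = -2171)
(f + O(-7))/(-2143 + l(-23)) = (-2171 - 7)/(-2143 + 2*(-23)*(-60 - 23)) = -2178/(-2143 + 2*(-23)*(-83)) = -2178/(-2143 + 3818) = -2178/1675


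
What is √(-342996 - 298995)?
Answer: I*√641991 ≈ 801.24*I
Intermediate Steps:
√(-342996 - 298995) = √(-641991) = I*√641991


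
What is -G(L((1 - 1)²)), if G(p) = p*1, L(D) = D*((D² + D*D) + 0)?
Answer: 0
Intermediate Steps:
L(D) = 2*D³ (L(D) = D*((D² + D²) + 0) = D*(2*D² + 0) = D*(2*D²) = 2*D³)
G(p) = p
-G(L((1 - 1)²)) = -2*((1 - 1)²)³ = -2*(0²)³ = -2*0³ = -2*0 = -1*0 = 0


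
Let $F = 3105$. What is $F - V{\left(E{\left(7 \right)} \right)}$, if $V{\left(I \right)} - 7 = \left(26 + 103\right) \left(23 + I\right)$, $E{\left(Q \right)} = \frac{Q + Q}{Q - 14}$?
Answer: $389$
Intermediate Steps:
$E{\left(Q \right)} = \frac{2 Q}{-14 + Q}$
$V{\left(I \right)} = 2974 + 129 I$ ($V{\left(I \right)} = 7 + \left(26 + 103\right) \left(23 + I\right) = 7 + 129 \left(23 + I\right) = 7 + \left(2967 + 129 I\right) = 2974 + 129 I$)
$F - V{\left(E{\left(7 \right)} \right)} = 3105 - \left(2974 + 129 \cdot 2 \cdot 7 \frac{1}{-14 + 7}\right) = 3105 - \left(2974 + 129 \cdot 2 \cdot 7 \frac{1}{-7}\right) = 3105 - \left(2974 + 129 \cdot 2 \cdot 7 \left(- \frac{1}{7}\right)\right) = 3105 - \left(2974 + 129 \left(-2\right)\right) = 3105 - \left(2974 - 258\right) = 3105 - 2716 = 389$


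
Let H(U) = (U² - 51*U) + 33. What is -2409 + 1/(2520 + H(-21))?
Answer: -9792584/4065 ≈ -2409.0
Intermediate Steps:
H(U) = 33 + U² - 51*U
-2409 + 1/(2520 + H(-21)) = -2409 + 1/(2520 + (33 + (-21)² - 51*(-21))) = -2409 + 1/(2520 + (33 + 441 + 1071)) = -2409 + 1/(2520 + 1545) = -2409 + 1/4065 = -9792584/4065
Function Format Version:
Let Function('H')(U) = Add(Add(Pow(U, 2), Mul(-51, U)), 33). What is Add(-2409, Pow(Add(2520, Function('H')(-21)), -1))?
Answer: Rational(-9792584, 4065) ≈ -2409.0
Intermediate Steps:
Function('H')(U) = Add(33, Pow(U, 2), Mul(-51, U))
Add(-2409, Pow(Add(2520, Function('H')(-21)), -1)) = Add(-2409, Pow(Add(2520, Add(33, Pow(-21, 2), Mul(-51, -21))), -1)) = Add(-2409, Pow(Add(2520, Add(33, 441, 1071)), -1)) = Add(-2409, Pow(Add(2520, 1545), -1)) = Add(-2409, Pow(4065, -1)) = Add(-2409, Rational(1, 4065)) = Rational(-9792584, 4065)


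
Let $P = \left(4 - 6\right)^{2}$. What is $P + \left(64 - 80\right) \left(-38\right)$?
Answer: $612$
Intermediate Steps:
$P = 4$ ($P = \left(-2\right)^{2} = 4$)
$P + \left(64 - 80\right) \left(-38\right) = 4 + \left(64 - 80\right) \left(-38\right) = 4 - -608 = 4 + 608 = 612$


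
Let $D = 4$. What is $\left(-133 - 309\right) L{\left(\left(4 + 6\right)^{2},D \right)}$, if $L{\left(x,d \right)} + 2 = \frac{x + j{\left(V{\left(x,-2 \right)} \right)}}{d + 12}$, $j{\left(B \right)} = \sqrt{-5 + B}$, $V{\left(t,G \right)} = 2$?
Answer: $- \frac{3757}{2} - \frac{221 i \sqrt{3}}{8} \approx -1878.5 - 47.848 i$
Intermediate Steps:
$L{\left(x,d \right)} = -2 + \frac{x + i \sqrt{3}}{12 + d}$ ($L{\left(x,d \right)} = -2 + \frac{x + \sqrt{-5 + 2}}{d + 12} = -2 + \frac{x + \sqrt{-3}}{12 + d} = -2 + \frac{x + i \sqrt{3}}{12 + d}$)
$\left(-133 - 309\right) L{\left(\left(4 + 6\right)^{2},D \right)} = \left(-133 - 309\right) \frac{-24 + \left(4 + 6\right)^{2} - 8 + i \sqrt{3}}{12 + 4} = - 442 \frac{-24 + 10^{2} - 8 + i \sqrt{3}}{16} = - 442 \frac{-24 + 100 - 8 + i \sqrt{3}}{16} = - 442 \frac{68 + i \sqrt{3}}{16} = - 442 \left(\frac{17}{4} + \frac{i \sqrt{3}}{16}\right) = - \frac{3757}{2} - \frac{221 i \sqrt{3}}{8}$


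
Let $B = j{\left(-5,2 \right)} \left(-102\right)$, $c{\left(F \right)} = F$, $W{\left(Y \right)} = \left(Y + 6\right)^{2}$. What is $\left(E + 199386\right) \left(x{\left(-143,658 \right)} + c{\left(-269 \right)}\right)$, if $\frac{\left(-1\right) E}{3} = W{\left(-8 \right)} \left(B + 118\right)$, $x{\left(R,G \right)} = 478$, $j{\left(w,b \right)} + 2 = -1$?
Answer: $40608282$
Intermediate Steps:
$W{\left(Y \right)} = \left(6 + Y\right)^{2}$
$j{\left(w,b \right)} = -3$ ($j{\left(w,b \right)} = -2 - 1 = -3$)
$B = 306$ ($B = \left(-3\right) \left(-102\right) = 306$)
$E = -5088$ ($E = - 3 \left(6 - 8\right)^{2} \left(306 + 118\right) = - 3 \left(-2\right)^{2} \cdot 424 = - 3 \cdot 4 \cdot 424 = \left(-3\right) 1696 = -5088$)
$\left(E + 199386\right) \left(x{\left(-143,658 \right)} + c{\left(-269 \right)}\right) = \left(-5088 + 199386\right) \left(478 - 269\right) = 194298 \cdot 209 = 40608282$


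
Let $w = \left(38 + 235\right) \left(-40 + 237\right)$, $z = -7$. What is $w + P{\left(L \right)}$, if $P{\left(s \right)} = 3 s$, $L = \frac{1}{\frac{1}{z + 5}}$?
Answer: $53775$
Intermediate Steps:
$w = 53781$ ($w = 273 \cdot 197 = 53781$)
$L = -2$ ($L = \frac{1}{\frac{1}{-7 + 5}} = \frac{1}{\frac{1}{-2}} = \frac{1}{- \frac{1}{2}} = -2$)
$w + P{\left(L \right)} = 53781 + 3 \left(-2\right) = 53781 - 6 = 53775$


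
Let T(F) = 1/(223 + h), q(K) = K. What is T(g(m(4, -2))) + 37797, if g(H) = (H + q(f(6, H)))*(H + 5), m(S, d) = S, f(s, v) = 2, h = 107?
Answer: 12473011/330 ≈ 37797.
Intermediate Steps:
g(H) = (2 + H)*(5 + H) (g(H) = (H + 2)*(H + 5) = (2 + H)*(5 + H))
T(F) = 1/330 (T(F) = 1/(223 + 107) = 1/330)
T(g(m(4, -2))) + 37797 = 1/330 + 37797 = 12473011/330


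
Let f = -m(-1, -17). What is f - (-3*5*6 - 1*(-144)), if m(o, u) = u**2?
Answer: -343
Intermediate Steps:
f = -289 (f = -1*(-17)**2 = -1*289 = -289)
f - (-3*5*6 - 1*(-144)) = -289 - (-3*5*6 - 1*(-144)) = -289 - (-15*6 + 144) = -289 - (-90 + 144) = -289 - 1*54 = -289 - 54 = -343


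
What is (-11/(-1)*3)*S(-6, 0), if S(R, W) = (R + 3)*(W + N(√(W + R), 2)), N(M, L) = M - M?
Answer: 0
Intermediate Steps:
N(M, L) = 0
S(R, W) = W*(3 + R) (S(R, W) = (R + 3)*(W + 0) = (3 + R)*W = W*(3 + R))
(-11/(-1)*3)*S(-6, 0) = (-11/(-1)*3)*(0*(3 - 6)) = (-11*(-1)*3)*(0*(-3)) = (11*3)*0 = 33*0 = 0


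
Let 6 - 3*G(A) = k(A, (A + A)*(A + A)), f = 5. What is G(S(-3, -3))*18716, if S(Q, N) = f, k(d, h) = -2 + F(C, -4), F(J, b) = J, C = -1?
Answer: 56148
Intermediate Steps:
k(d, h) = -3 (k(d, h) = -2 - 1 = -3)
S(Q, N) = 5
G(A) = 3 (G(A) = 2 - 1/3*(-3) = 2 + 1 = 3)
G(S(-3, -3))*18716 = 3*18716 = 56148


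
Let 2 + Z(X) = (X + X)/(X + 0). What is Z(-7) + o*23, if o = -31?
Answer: -713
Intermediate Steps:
Z(X) = 0 (Z(X) = -2 + (X + X)/(X + 0) = -2 + (2*X)/X = -2 + 2 = 0)
Z(-7) + o*23 = 0 - 31*23 = 0 - 713 = -713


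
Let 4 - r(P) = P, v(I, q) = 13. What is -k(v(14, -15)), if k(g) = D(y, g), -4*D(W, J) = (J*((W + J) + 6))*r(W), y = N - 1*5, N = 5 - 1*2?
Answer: 663/2 ≈ 331.50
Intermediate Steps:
N = 3 (N = 5 - 2 = 3)
r(P) = 4 - P
y = -2 (y = 3 - 1*5 = 3 - 5 = -2)
D(W, J) = -J*(4 - W)*(6 + J + W)/4 (D(W, J) = -J*((W + J) + 6)*(4 - W)/4 = -J*((J + W) + 6)*(4 - W)/4 = -J*(6 + J + W)*(4 - W)/4 = -J*(4 - W)*(6 + J + W)/4)
k(g) = -3*g*(4 + g)/2 (k(g) = g*(-4 - 2)*(6 + g - 2)/4 = (1/4)*g*(-6)*(4 + g) = -3*g*(4 + g)/2)
-k(v(14, -15)) = -(-3)*13*(4 + 13)/2 = -(-3)*13*17/2 = -1*(-663/2) = 663/2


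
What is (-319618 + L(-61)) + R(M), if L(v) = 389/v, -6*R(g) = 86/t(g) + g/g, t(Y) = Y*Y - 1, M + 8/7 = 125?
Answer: -1022427778409/3198840 ≈ -3.1962e+5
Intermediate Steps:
M = 867/7 (M = -8/7 + 125 = 867/7 ≈ 123.86)
t(Y) = -1 + Y**2 (t(Y) = Y**2 - 1 = -1 + Y**2)
R(g) = -1/6 - 43/(3*(-1 + g**2)) (R(g) = -(86/(-1 + g**2) + g/g)/6 = -(86/(-1 + g**2) + 1)/6 = -(1 + 86/(-1 + g**2))/6 = -1/6 - 43/(3*(-1 + g**2)))
(-319618 + L(-61)) + R(M) = (-319618 + 389/(-61)) + (-85 - (867/7)**2)/(6*(-1 + (867/7)**2)) = (-319618 + 389*(-1/61)) + (-85 - 1*751689/49)/(6*(-1 + 751689/49)) = (-319618 - 389/61) + (-85 - 751689/49)/(6*(751640/49)) = -19497087/61 + (1/6)*(49/751640)*(-755854/49) = -19497087/61 - 8789/52440 = -1022427778409/3198840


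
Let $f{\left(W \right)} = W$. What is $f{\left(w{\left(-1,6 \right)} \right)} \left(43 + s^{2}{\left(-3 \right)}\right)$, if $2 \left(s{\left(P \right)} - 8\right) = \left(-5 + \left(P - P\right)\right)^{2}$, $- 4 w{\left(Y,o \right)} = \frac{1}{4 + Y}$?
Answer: $- \frac{1853}{48} \approx -38.604$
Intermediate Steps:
$w{\left(Y,o \right)} = - \frac{1}{4 \left(4 + Y\right)}$
$s{\left(P \right)} = \frac{41}{2}$ ($s{\left(P \right)} = 8 + \frac{\left(-5 + \left(P - P\right)\right)^{2}}{2} = 8 + \frac{\left(-5 + 0\right)^{2}}{2} = 8 + \frac{\left(-5\right)^{2}}{2} = 8 + \frac{1}{2} \cdot 25 = 8 + \frac{25}{2} = \frac{41}{2}$)
$f{\left(w{\left(-1,6 \right)} \right)} \left(43 + s^{2}{\left(-3 \right)}\right) = - \frac{1}{16 + 4 \left(-1\right)} \left(43 + \left(\frac{41}{2}\right)^{2}\right) = - \frac{1}{16 - 4} \left(43 + \frac{1681}{4}\right) = - \frac{1}{12} \cdot \frac{1853}{4} = \left(-1\right) \frac{1}{12} \cdot \frac{1853}{4} = \left(- \frac{1}{12}\right) \frac{1853}{4} = - \frac{1853}{48}$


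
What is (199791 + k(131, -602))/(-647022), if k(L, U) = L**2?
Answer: -108476/323511 ≈ -0.33531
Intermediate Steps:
(199791 + k(131, -602))/(-647022) = (199791 + 131**2)/(-647022) = (199791 + 17161)*(-1/647022) = 216952*(-1/647022) = -108476/323511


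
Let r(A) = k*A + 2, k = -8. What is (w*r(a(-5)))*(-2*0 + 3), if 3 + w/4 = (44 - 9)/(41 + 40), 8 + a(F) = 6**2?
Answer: 61568/9 ≈ 6840.9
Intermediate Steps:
a(F) = 28 (a(F) = -8 + 6**2 = -8 + 36 = 28)
w = -832/81 (w = -12 + 4*((44 - 9)/(41 + 40)) = -12 + 4*(35/81) = -12 + 140/81 = -832/81 ≈ -10.272)
r(A) = 2 - 8*A (r(A) = -8*A + 2 = 2 - 8*A)
(w*r(a(-5)))*(-2*0 + 3) = (-832*(2 - 8*28)/81)*(-2*0 + 3) = (-832*(2 - 224)/81)*(0 + 3) = -832/81*(-222)*3 = (61568/27)*3 = 61568/9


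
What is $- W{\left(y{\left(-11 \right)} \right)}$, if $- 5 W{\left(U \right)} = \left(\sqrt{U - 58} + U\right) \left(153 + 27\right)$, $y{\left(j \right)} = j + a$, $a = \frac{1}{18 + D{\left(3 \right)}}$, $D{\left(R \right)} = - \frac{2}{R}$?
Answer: $- \frac{5121}{13} + \frac{18 i \sqrt{46605}}{13} \approx -393.92 + 298.91 i$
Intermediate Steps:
$a = \frac{3}{52}$ ($a = \frac{1}{18 - \frac{2}{3}} = \frac{1}{\frac{52}{3}} = \frac{3}{52} \approx 0.057692$)
$y{\left(j \right)} = \frac{3}{52} + j$ ($y{\left(j \right)} = j + \frac{3}{52} = \frac{3}{52} + j$)
$W{\left(U \right)} = - 36 U - 36 \sqrt{-58 + U}$ ($W{\left(U \right)} = - \frac{\left(\sqrt{U - 58} + U\right) \left(153 + 27\right)}{5} = - \frac{\left(\sqrt{-58 + U} + U\right) 180}{5} = - \frac{\left(U + \sqrt{-58 + U}\right) 180}{5} = - \frac{180 U + 180 \sqrt{-58 + U}}{5} = - 36 U - 36 \sqrt{-58 + U}$)
$- W{\left(y{\left(-11 \right)} \right)} = - (- 36 \left(\frac{3}{52} - 11\right) - 36 \sqrt{-58 + \left(\frac{3}{52} - 11\right)}) = - (\left(-36\right) \left(- \frac{569}{52}\right) - 36 \sqrt{-58 - \frac{569}{52}}) = - (\frac{5121}{13} - 36 \sqrt{- \frac{3585}{52}}) = - (\frac{5121}{13} - 36 \frac{i \sqrt{46605}}{26}) = - (\frac{5121}{13} - \frac{18 i \sqrt{46605}}{13}) = - \frac{5121}{13} + \frac{18 i \sqrt{46605}}{13}$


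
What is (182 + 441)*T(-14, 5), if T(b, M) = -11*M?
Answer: -34265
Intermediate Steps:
(182 + 441)*T(-14, 5) = (182 + 441)*(-11*5) = 623*(-55) = -34265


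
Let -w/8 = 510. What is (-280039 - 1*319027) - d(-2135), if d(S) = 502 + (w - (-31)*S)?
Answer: -529303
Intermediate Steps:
w = -4080 (w = -8*510 = -4080)
d(S) = -3578 + 31*S (d(S) = 502 + (-4080 - (-31)*S) = 502 + (-4080 + 31*S) = -3578 + 31*S)
(-280039 - 1*319027) - d(-2135) = (-280039 - 1*319027) - (-3578 + 31*(-2135)) = (-280039 - 319027) - (-3578 - 66185) = -599066 - 1*(-69763) = -599066 + 69763 = -529303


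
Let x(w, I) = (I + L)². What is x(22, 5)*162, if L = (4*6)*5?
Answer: 2531250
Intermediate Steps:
L = 120 (L = 24*5 = 120)
x(w, I) = (120 + I)² (x(w, I) = (I + 120)² = (120 + I)²)
x(22, 5)*162 = (120 + 5)²*162 = 125²*162 = 15625*162 = 2531250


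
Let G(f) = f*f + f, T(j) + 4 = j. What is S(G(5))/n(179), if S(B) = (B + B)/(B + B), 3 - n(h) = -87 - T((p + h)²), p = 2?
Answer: 1/32847 ≈ 3.0444e-5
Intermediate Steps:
T(j) = -4 + j
G(f) = f + f² (G(f) = f² + f = f + f²)
n(h) = 86 + (2 + h)² (n(h) = 3 - (-87 - (-4 + (2 + h)²)) = 3 - (-87 + (4 - (2 + h)²)) = 3 - (-83 - (2 + h)²) = 3 + (83 + (2 + h)²) = 86 + (2 + h)²)
S(B) = 1 (S(B) = (2*B)/((2*B)) = (2*B)*(1/(2*B)) = 1)
S(G(5))/n(179) = 1/(86 + (2 + 179)²) = 1/(86 + 181²) = 1/(86 + 32761) = 1/32847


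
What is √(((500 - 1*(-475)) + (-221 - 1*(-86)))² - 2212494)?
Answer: I*√1506894 ≈ 1227.6*I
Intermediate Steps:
√(((500 - 1*(-475)) + (-221 - 1*(-86)))² - 2212494) = √(((500 + 475) + (-221 + 86))² - 2212494) = √((975 - 135)² - 2212494) = √(840² - 2212494) = √(705600 - 2212494) = √(-1506894) = I*√1506894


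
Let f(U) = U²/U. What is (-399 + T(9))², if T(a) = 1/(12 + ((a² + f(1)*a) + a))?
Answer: 1961426944/12321 ≈ 1.5919e+5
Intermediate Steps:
f(U) = U
T(a) = 1/(12 + a² + 2*a) (T(a) = 1/(12 + ((a² + 1*a) + a)) = 1/(12 + ((a² + a) + a)) = 1/(12 + ((a + a²) + a)) = 1/(12 + (a² + 2*a)) = 1/(12 + a² + 2*a))
(-399 + T(9))² = (-399 + 1/(12 + 9² + 2*9))² = (-399 + 1/(12 + 81 + 18))² = (-399 + 1/111)² = (-44288/111)² = 1961426944/12321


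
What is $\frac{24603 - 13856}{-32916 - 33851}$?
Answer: $- \frac{10747}{66767} \approx -0.16096$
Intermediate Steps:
$\frac{24603 - 13856}{-32916 - 33851} = \frac{10747}{-66767} = 10747 \left(- \frac{1}{66767}\right) = - \frac{10747}{66767}$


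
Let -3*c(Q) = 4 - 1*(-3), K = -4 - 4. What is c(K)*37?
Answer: -259/3 ≈ -86.333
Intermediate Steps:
K = -8
c(Q) = -7/3 (c(Q) = -(4 - 1*(-3))/3 = -(4 + 3)/3 = -⅓*7 = -7/3)
c(K)*37 = -7/3*37 = -259/3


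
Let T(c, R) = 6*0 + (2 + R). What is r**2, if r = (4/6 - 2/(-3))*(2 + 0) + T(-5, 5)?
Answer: 841/9 ≈ 93.444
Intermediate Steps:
T(c, R) = 2 + R (T(c, R) = 0 + (2 + R) = 2 + R)
r = 29/3 (r = (4/6 - 2/(-3))*(2 + 0) + (2 + 5) = (4*(1/6) - 2*(-1/3))*2 + 7 = (2/3 + 2/3)*2 + 7 = (4/3)*2 + 7 = 8/3 + 7 = 29/3 ≈ 9.6667)
r**2 = (29/3)**2 = 841/9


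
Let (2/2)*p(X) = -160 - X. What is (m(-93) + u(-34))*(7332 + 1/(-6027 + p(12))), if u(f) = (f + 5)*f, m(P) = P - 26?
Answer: 39406075089/6199 ≈ 6.3568e+6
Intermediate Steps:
p(X) = -160 - X
m(P) = -26 + P
u(f) = f*(5 + f) (u(f) = (5 + f)*f = f*(5 + f))
(m(-93) + u(-34))*(7332 + 1/(-6027 + p(12))) = ((-26 - 93) - 34*(5 - 34))*(7332 + 1/(-6027 + (-160 - 1*12))) = (-119 - 34*(-29))*(7332 + 1/(-6027 + (-160 - 12))) = (-119 + 986)*(7332 + 1/(-6027 - 172)) = 867*(7332 + 1/(-6199)) = 867*(7332 - 1/6199) = 867*(45451067/6199) = 39406075089/6199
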